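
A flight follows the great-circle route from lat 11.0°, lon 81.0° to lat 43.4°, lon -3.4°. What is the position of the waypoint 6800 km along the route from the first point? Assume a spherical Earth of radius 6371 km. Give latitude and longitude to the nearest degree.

From cos δ = sin φ₁ sin φ₂ + cos φ₁ cos φ₂ cos Δλ, the central angle is δ ≈ 1.369 rad (78.4°). The total great-circle distance is δ·R ≈ 1.369 × 6371 ≈ 8720 km, so the target fraction is f = 6800/8720 ≈ 0.780.
Interpolate at f ≈ 0.780 with slerp weights a = sin((1−f)δ)/sin δ ≈ 0.303, b = sin(fδ)/sin δ ≈ 0.894.
p = a·p₁ + b·p₂ ≈ (0.695, 0.255, 0.672); φ = arcsin(p_z) ≈ 42.23°, λ = atan2(p_y, p_x) ≈ 20.17°.

≈ lat 42°, lon 20°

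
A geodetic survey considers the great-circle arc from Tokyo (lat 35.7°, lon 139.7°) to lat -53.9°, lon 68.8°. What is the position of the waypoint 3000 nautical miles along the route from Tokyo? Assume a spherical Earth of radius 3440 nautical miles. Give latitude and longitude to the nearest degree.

≈ lat -7°, lon 113°

Convert each endpoint to a unit vector on the sphere (x = cos φ cos λ, y = cos φ sin λ, z = sin φ).
The central angle between the endpoints is δ = arccos(p₁·p₂) ≈ 1.891 rad (108.4°). The total great-circle distance is δ·R ≈ 1.891 × 3440 ≈ 6506 nmi, so the target fraction is f = 3000/6506 ≈ 0.461.
Interpolate at f ≈ 0.461 with slerp weights a = sin((1−f)δ)/sin δ ≈ 0.897, b = sin(fδ)/sin δ ≈ 0.807.
p = a·p₁ + b·p₂ ≈ (-0.384, 0.914, -0.128); φ = arcsin(p_z) ≈ -7.37°, λ = atan2(p_y, p_x) ≈ 112.77°.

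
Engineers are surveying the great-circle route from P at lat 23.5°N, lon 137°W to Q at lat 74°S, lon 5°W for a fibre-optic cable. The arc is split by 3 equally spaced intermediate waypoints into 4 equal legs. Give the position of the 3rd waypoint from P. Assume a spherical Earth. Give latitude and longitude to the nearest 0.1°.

≈ lat 65.0°S, lon 101.5°W

Write both endpoints as unit vectors p₁, p₂ with components (cos φ cos λ, cos φ sin λ, sin φ).
The central angle between the endpoints is δ = arccos(p₁·p₂) ≈ 2.156 rad (123.5°).
Interpolate at f = 3/4 with slerp weights a = sin((1−f)δ)/sin δ ≈ 0.616, b = sin(fδ)/sin δ ≈ 1.198.
p = a·p₁ + b·p₂ ≈ (-0.084, -0.414, -0.906); φ = arcsin(p_z) ≈ -65.02°, λ = atan2(p_y, p_x) ≈ -101.46°.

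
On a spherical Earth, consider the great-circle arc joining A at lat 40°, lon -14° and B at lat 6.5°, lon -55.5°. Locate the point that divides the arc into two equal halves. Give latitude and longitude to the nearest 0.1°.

≈ lat 24.6°, lon -37.6°

Write both endpoints as unit vectors p₁, p₂ with components (cos φ cos λ, cos φ sin λ, sin φ).
The central angle between the endpoints is δ = arccos(p₁·p₂) ≈ 0.873 rad (50.0°).
Interpolate at f = 1/2 with slerp weights a = sin((1−f)δ)/sin δ ≈ 0.552, b = sin(fδ)/sin δ ≈ 0.552.
p = a·p₁ + b·p₂ ≈ (0.721, -0.554, 0.417); φ = arcsin(p_z) ≈ 24.65°, λ = atan2(p_y, p_x) ≈ -37.55°.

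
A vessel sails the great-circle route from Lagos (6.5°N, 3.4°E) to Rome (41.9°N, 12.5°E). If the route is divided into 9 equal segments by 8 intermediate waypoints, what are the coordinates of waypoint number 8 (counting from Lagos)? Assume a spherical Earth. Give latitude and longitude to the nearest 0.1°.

≈ 38.0°N, 11.1°E

Convert each endpoint to a unit vector on the sphere (x = cos φ cos λ, y = cos φ sin λ, z = sin φ).
The central angle between the endpoints is δ = arccos(p₁·p₂) ≈ 0.634 rad (36.3°).
Interpolate at f = 8/9 with slerp weights a = sin((1−f)δ)/sin δ ≈ 0.119, b = sin(fδ)/sin δ ≈ 0.902.
p = a·p₁ + b·p₂ ≈ (0.773, 0.152, 0.616); φ = arcsin(p_z) ≈ 38.00°, λ = atan2(p_y, p_x) ≈ 11.14°.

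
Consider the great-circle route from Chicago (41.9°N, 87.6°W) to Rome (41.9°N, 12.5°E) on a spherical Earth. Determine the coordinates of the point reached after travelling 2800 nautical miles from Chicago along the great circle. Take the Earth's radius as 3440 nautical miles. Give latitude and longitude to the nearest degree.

≈ (53°N, 18°W)

Convert each endpoint to a unit vector on the sphere (x = cos φ cos λ, y = cos φ sin λ, z = sin φ).
The central angle between the endpoints is δ = arccos(p₁·p₂) ≈ 1.214 rad (69.6°). The total great-circle distance is δ·R ≈ 1.214 × 3440 ≈ 4178 nmi, so the target fraction is f = 2800/4178 ≈ 0.670.
Interpolate at f ≈ 0.670 with slerp weights a = sin((1−f)δ)/sin δ ≈ 0.416, b = sin(fδ)/sin δ ≈ 0.776.
p = a·p₁ + b·p₂ ≈ (0.577, -0.184, 0.796); φ = arcsin(p_z) ≈ 52.74°, λ = atan2(p_y, p_x) ≈ -17.73°.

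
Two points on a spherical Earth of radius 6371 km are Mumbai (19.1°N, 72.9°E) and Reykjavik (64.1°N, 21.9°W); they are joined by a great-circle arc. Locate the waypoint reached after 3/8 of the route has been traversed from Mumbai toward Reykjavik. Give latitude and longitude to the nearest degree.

≈ 43°N, 56°E

Convert each endpoint to a unit vector on the sphere (x = cos φ cos λ, y = cos φ sin λ, z = sin φ).
The central angle between the endpoints is δ = arccos(p₁·p₂) ≈ 1.308 rad (74.9°).
Interpolate at f = 3/8 with slerp weights a = sin((1−f)δ)/sin δ ≈ 0.755, b = sin(fδ)/sin δ ≈ 0.488.
p = a·p₁ + b·p₂ ≈ (0.408, 0.603, 0.686); φ = arcsin(p_z) ≈ 43.31°, λ = atan2(p_y, p_x) ≈ 55.93°.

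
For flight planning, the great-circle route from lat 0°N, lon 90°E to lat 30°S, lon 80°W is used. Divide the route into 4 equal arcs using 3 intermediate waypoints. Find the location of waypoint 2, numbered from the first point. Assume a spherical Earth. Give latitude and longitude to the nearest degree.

≈ lat 67°S, lon 44°E

The haversine formula gives a central angle δ ≈ 2.592 rad (148.5°) between the endpoints.
Interpolate at f = 2/4 with slerp weights a = sin((1−f)δ)/sin δ ≈ 1.843, b = sin(fδ)/sin δ ≈ 1.843.
p = a·p₁ + b·p₂ ≈ (0.277, 0.271, -0.922); φ = arcsin(p_z) ≈ -67.18°, λ = atan2(p_y, p_x) ≈ 44.37°.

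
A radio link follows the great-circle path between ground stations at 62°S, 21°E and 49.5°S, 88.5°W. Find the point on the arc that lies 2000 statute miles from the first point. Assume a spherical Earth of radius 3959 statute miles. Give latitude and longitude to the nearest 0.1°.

Convert each endpoint to a unit vector on the sphere (x = cos φ cos λ, y = cos φ sin λ, z = sin φ).
The central angle between the endpoints is δ = arccos(p₁·p₂) ≈ 0.965 rad (55.3°). The total great-circle distance is δ·R ≈ 0.965 × 3959 ≈ 3819 mi, so the target fraction is f = 2000/3819 ≈ 0.524.
Interpolate at f ≈ 0.524 with slerp weights a = sin((1−f)δ)/sin δ ≈ 0.540, b = sin(fδ)/sin δ ≈ 0.589.
p = a·p₁ + b·p₂ ≈ (0.247, -0.291, -0.924); φ = arcsin(p_z) ≈ -67.56°, λ = atan2(p_y, p_x) ≈ -49.77°.

≈ 67.6°S, 49.8°W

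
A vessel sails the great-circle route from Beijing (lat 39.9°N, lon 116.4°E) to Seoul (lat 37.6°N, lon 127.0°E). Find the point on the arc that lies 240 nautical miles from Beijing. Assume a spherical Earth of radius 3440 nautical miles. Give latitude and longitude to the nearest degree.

Convert each endpoint to a unit vector on the sphere (x = cos φ cos λ, y = cos φ sin λ, z = sin φ).
The central angle between the endpoints is δ = arccos(p₁·p₂) ≈ 0.150 rad (8.6°). The total great-circle distance is δ·R ≈ 0.150 × 3440 ≈ 515 nmi, so the target fraction is f = 240/515 ≈ 0.466.
Interpolate at f ≈ 0.466 with slerp weights a = sin((1−f)δ)/sin δ ≈ 0.535, b = sin(fδ)/sin δ ≈ 0.468.
p = a·p₁ + b·p₂ ≈ (-0.406, 0.664, 0.629); φ = arcsin(p_z) ≈ 38.95°, λ = atan2(p_y, p_x) ≈ 121.43°.

≈ lat 39°N, lon 121°E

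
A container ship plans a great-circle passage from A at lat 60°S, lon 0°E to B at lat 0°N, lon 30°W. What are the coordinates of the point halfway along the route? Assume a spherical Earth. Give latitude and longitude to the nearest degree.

Write both endpoints as unit vectors p₁, p₂ with components (cos φ cos λ, cos φ sin λ, sin φ).
The central angle between the endpoints is δ = arccos(p₁·p₂) ≈ 1.123 rad (64.3°).
Interpolate at f = 1/2 with slerp weights a = sin((1−f)δ)/sin δ ≈ 0.591, b = sin(fδ)/sin δ ≈ 0.591.
p = a·p₁ + b·p₂ ≈ (0.807, -0.295, -0.512); φ = arcsin(p_z) ≈ -30.77°, λ = atan2(p_y, p_x) ≈ -20.10°.

≈ lat 31°S, lon 20°W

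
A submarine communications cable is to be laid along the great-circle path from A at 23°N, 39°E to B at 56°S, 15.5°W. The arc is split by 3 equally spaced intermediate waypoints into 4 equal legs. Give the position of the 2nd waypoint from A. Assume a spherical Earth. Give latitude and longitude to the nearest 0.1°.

Convert each endpoint to a unit vector on the sphere (x = cos φ cos λ, y = cos φ sin λ, z = sin φ).
The central angle between the endpoints is δ = arccos(p₁·p₂) ≈ 1.596 rad (91.4°).
Interpolate at f = 2/4 with slerp weights a = sin((1−f)δ)/sin δ ≈ 0.716, b = sin(fδ)/sin δ ≈ 0.716.
p = a·p₁ + b·p₂ ≈ (0.898, 0.308, -0.314); φ = arcsin(p_z) ≈ -18.29°, λ = atan2(p_y, p_x) ≈ 18.92°.

≈ 18.3°S, 18.9°E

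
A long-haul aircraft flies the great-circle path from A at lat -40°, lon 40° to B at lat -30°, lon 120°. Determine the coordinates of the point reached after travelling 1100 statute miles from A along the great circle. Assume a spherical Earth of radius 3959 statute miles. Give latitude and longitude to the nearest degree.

≈ lat -43°, lon 61°

Convert each endpoint to a unit vector on the sphere (x = cos φ cos λ, y = cos φ sin λ, z = sin φ).
The central angle between the endpoints is δ = arccos(p₁·p₂) ≈ 1.119 rad (64.1°). The total great-circle distance is δ·R ≈ 1.119 × 3959 ≈ 4430 mi, so the target fraction is f = 1100/4430 ≈ 0.248.
Interpolate at f ≈ 0.248 with slerp weights a = sin((1−f)δ)/sin δ ≈ 0.829, b = sin(fδ)/sin δ ≈ 0.305.
p = a·p₁ + b·p₂ ≈ (0.354, 0.637, -0.685); φ = arcsin(p_z) ≈ -43.24°, λ = atan2(p_y, p_x) ≈ 60.91°.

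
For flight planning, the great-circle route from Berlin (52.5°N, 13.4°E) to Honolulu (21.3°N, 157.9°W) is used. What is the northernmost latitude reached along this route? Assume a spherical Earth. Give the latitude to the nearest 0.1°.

The great circle lies in the plane with unit normal n̂ = (p₁ × p₂)/|p₁ × p₂|.
Here n̂_z ≈ -0.089; the vertex latitude is φ_max = arccos|n̂_z| ≈ 84.9°.
Check via Clairaut: cos φ_max = |cos φ₁| · sin C = cos(52.5°)·sin(8.4°) ≈ 0.089, again giving ≈ 84.9°.

≈ 84.9°N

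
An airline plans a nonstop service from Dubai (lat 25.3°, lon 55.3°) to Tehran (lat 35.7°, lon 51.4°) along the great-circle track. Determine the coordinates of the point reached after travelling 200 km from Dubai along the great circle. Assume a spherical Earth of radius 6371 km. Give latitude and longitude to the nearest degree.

Convert each endpoint to a unit vector on the sphere (x = cos φ cos λ, y = cos φ sin λ, z = sin φ).
The central angle between the endpoints is δ = arccos(p₁·p₂) ≈ 0.191 rad (10.9°). The total great-circle distance is δ·R ≈ 0.191 × 6371 ≈ 1215 km, so the target fraction is f = 200/1215 ≈ 0.165.
Interpolate at f ≈ 0.165 with slerp weights a = sin((1−f)δ)/sin δ ≈ 0.837, b = sin(fδ)/sin δ ≈ 0.166.
p = a·p₁ + b·p₂ ≈ (0.515, 0.727, 0.454); φ = arcsin(p_z) ≈ 27.02°, λ = atan2(p_y, p_x) ≈ 54.71°.

≈ lat 27°, lon 55°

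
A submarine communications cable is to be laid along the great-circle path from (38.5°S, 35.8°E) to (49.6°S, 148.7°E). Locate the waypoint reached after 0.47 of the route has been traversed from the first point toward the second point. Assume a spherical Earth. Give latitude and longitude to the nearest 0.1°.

Convert each endpoint to a unit vector on the sphere (x = cos φ cos λ, y = cos φ sin λ, z = sin φ).
The central angle between the endpoints is δ = arccos(p₁·p₂) ≈ 1.290 rad (73.9°).
Interpolate at f = 0.47 with slerp weights a = sin((1−f)δ)/sin δ ≈ 0.658, b = sin(fδ)/sin δ ≈ 0.593.
p = a·p₁ + b·p₂ ≈ (0.089, 0.501, -0.861); φ = arcsin(p_z) ≈ -59.43°, λ = atan2(p_y, p_x) ≈ 79.94°.

≈ (59.4°S, 79.9°E)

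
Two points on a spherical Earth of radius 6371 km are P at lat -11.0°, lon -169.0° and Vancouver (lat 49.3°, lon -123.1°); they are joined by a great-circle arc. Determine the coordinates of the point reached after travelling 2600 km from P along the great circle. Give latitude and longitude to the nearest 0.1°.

Write both endpoints as unit vectors p₁, p₂ with components (cos φ cos λ, cos φ sin λ, sin φ).
The central angle between the endpoints is δ = arccos(p₁·p₂) ≈ 1.265 rad (72.5°). The total great-circle distance is δ·R ≈ 1.265 × 6371 ≈ 8061 km, so the target fraction is f = 2600/8061 ≈ 0.323.
Interpolate at f ≈ 0.323 with slerp weights a = sin((1−f)δ)/sin δ ≈ 0.793, b = sin(fδ)/sin δ ≈ 0.416.
p = a·p₁ + b·p₂ ≈ (-0.912, -0.376, 0.164); φ = arcsin(p_z) ≈ 9.45°, λ = atan2(p_y, p_x) ≈ -157.61°.

≈ lat 9.5°, lon -157.6°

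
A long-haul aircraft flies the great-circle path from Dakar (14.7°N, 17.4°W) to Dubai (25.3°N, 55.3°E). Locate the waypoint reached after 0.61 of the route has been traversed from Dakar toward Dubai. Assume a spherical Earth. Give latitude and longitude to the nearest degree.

The haversine formula gives a central angle δ ≈ 1.193 rad (68.4°) between the endpoints.
Interpolate at f = 0.61 with slerp weights a = sin((1−f)δ)/sin δ ≈ 0.483, b = sin(fδ)/sin δ ≈ 0.716.
p = a·p₁ + b·p₂ ≈ (0.814, 0.392, 0.428); φ = arcsin(p_z) ≈ 25.36°, λ = atan2(p_y, p_x) ≈ 25.73°.

≈ 25°N, 26°E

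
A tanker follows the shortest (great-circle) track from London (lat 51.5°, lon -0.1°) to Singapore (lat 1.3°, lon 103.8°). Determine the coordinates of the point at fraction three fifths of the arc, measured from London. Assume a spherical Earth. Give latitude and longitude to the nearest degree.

Convert each endpoint to a unit vector on the sphere (x = cos φ cos λ, y = cos φ sin λ, z = sin φ).
The central angle between the endpoints is δ = arccos(p₁·p₂) ≈ 1.703 rad (97.6°).
Interpolate at f = 3/5 with slerp weights a = sin((1−f)δ)/sin δ ≈ 0.635, b = sin(fδ)/sin δ ≈ 0.861.
p = a·p₁ + b·p₂ ≈ (0.190, 0.835, 0.517); φ = arcsin(p_z) ≈ 31.11°, λ = atan2(p_y, p_x) ≈ 77.16°.

≈ lat 31°, lon 77°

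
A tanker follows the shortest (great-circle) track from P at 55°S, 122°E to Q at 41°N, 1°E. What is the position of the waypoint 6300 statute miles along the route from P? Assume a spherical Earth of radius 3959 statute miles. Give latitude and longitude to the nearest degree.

≈ 4°N, 36°E

The haversine formula gives a central angle δ ≈ 2.435 rad (139.5°) between the endpoints. The total great-circle distance is δ·R ≈ 2.435 × 3959 ≈ 9639 mi, so the target fraction is f = 6300/9639 ≈ 0.654.
Interpolate at f ≈ 0.654 with slerp weights a = sin((1−f)δ)/sin δ ≈ 1.150, b = sin(fδ)/sin δ ≈ 1.539.
p = a·p₁ + b·p₂ ≈ (0.812, 0.580, 0.068); φ = arcsin(p_z) ≈ 3.89°, λ = atan2(p_y, p_x) ≈ 35.52°.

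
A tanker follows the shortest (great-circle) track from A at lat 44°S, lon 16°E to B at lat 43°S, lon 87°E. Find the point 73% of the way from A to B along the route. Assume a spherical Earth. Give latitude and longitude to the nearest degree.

From cos δ = sin φ₁ sin φ₂ + cos φ₁ cos φ₂ cos Δλ, the central angle is δ ≈ 0.870 rad (49.8°).
Interpolate at f = 0.73 with slerp weights a = sin((1−f)δ)/sin δ ≈ 0.304, b = sin(fδ)/sin δ ≈ 0.776.
p = a·p₁ + b·p₂ ≈ (0.240, 0.627, -0.741); φ = arcsin(p_z) ≈ -47.80°, λ = atan2(p_y, p_x) ≈ 69.04°.

≈ lat 48°S, lon 69°E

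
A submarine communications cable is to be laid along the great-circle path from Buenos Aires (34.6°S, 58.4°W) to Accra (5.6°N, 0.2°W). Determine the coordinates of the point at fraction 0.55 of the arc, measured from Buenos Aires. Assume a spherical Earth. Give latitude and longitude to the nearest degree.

≈ 14°S, 24°W

Convert each endpoint to a unit vector on the sphere (x = cos φ cos λ, y = cos φ sin λ, z = sin φ).
The central angle between the endpoints is δ = arccos(p₁·p₂) ≈ 1.185 rad (67.9°).
Interpolate at f = 0.55 with slerp weights a = sin((1−f)δ)/sin δ ≈ 0.549, b = sin(fδ)/sin δ ≈ 0.655.
p = a·p₁ + b·p₂ ≈ (0.888, -0.387, -0.248); φ = arcsin(p_z) ≈ -14.34°, λ = atan2(p_y, p_x) ≈ -23.54°.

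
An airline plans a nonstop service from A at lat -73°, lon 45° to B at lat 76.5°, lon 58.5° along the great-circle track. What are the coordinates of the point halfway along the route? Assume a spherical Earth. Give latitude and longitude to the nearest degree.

≈ lat 2°, lon 51°

The haversine formula gives a central angle δ ≈ 2.613 rad (149.7°) between the endpoints.
Interpolate at f = 1/2 with slerp weights a = sin((1−f)δ)/sin δ ≈ 1.914, b = sin(fδ)/sin δ ≈ 1.914.
p = a·p₁ + b·p₂ ≈ (0.629, 0.777, 0.031); φ = arcsin(p_z) ≈ 1.76°, λ = atan2(p_y, p_x) ≈ 50.99°.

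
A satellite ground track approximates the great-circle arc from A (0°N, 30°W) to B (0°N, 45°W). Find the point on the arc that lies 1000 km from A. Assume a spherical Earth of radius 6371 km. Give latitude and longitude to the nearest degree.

≈ (0°N, 39°W)

Write both endpoints as unit vectors p₁, p₂ with components (cos φ cos λ, cos φ sin λ, sin φ).
The central angle between the endpoints is δ = arccos(p₁·p₂) ≈ 0.262 rad (15.0°). The total great-circle distance is δ·R ≈ 0.262 × 6371 ≈ 1668 km, so the target fraction is f = 1000/1668 ≈ 0.600.
Interpolate at f ≈ 0.600 with slerp weights a = sin((1−f)δ)/sin δ ≈ 0.404, b = sin(fδ)/sin δ ≈ 0.604.
p = a·p₁ + b·p₂ ≈ (0.777, -0.629, 0.000); φ = arcsin(p_z) ≈ 0.00°, λ = atan2(p_y, p_x) ≈ -38.99°.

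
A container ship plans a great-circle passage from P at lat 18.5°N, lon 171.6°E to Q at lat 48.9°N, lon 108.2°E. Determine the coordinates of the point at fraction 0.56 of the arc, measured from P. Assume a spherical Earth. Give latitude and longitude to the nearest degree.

Write both endpoints as unit vectors p₁, p₂ with components (cos φ cos λ, cos φ sin λ, sin φ).
The central angle between the endpoints is δ = arccos(p₁·p₂) ≈ 1.026 rad (58.8°).
Interpolate at f = 0.56 with slerp weights a = sin((1−f)δ)/sin δ ≈ 0.510, b = sin(fδ)/sin δ ≈ 0.635.
p = a·p₁ + b·p₂ ≈ (-0.609, 0.468, 0.641); φ = arcsin(p_z) ≈ 39.85°, λ = atan2(p_y, p_x) ≈ 142.49°.

≈ lat 40°N, lon 142°E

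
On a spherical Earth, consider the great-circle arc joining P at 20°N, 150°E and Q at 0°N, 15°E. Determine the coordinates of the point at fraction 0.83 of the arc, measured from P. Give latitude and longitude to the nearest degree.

Convert each endpoint to a unit vector on the sphere (x = cos φ cos λ, y = cos φ sin λ, z = sin φ).
The central angle between the endpoints is δ = arccos(p₁·p₂) ≈ 2.298 rad (131.6°).
Interpolate at f = 0.83 with slerp weights a = sin((1−f)δ)/sin δ ≈ 0.509, b = sin(fδ)/sin δ ≈ 1.263.
p = a·p₁ + b·p₂ ≈ (0.806, 0.566, 0.174); φ = arcsin(p_z) ≈ 10.03°, λ = atan2(p_y, p_x) ≈ 35.11°.

≈ 10°N, 35°E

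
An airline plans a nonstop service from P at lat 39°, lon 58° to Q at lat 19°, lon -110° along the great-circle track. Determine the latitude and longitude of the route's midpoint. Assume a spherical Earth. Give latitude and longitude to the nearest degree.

≈ lat 76°, lon -69°

Write both endpoints as unit vectors p₁, p₂ with components (cos φ cos λ, cos φ sin λ, sin φ).
The central angle between the endpoints is δ = arccos(p₁·p₂) ≈ 2.110 rad (120.9°).
Interpolate at f = 1/2 with slerp weights a = sin((1−f)δ)/sin δ ≈ 1.014, b = sin(fδ)/sin δ ≈ 1.014.
p = a·p₁ + b·p₂ ≈ (0.090, -0.233, 0.968); φ = arcsin(p_z) ≈ 75.56°, λ = atan2(p_y, p_x) ≈ -68.92°.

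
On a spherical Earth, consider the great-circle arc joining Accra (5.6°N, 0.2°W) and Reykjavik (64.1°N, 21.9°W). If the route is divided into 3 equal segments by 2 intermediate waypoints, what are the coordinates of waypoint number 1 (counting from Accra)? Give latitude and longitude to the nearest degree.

≈ 25°N, 4°W

Convert each endpoint to a unit vector on the sphere (x = cos φ cos λ, y = cos φ sin λ, z = sin φ).
The central angle between the endpoints is δ = arccos(p₁·p₂) ≈ 1.057 rad (60.5°).
Interpolate at f = 1/3 with slerp weights a = sin((1−f)δ)/sin δ ≈ 0.744, b = sin(fδ)/sin δ ≈ 0.396.
p = a·p₁ + b·p₂ ≈ (0.901, -0.067, 0.429); φ = arcsin(p_z) ≈ 25.40°, λ = atan2(p_y, p_x) ≈ -4.26°.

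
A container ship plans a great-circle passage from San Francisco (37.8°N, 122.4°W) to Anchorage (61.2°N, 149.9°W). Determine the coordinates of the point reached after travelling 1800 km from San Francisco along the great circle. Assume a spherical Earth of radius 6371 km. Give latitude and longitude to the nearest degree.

≈ (52°N, 134°W)

Convert each endpoint to a unit vector on the sphere (x = cos φ cos λ, y = cos φ sin λ, z = sin φ).
The central angle between the endpoints is δ = arccos(p₁·p₂) ≈ 0.506 rad (29.0°). The total great-circle distance is δ·R ≈ 0.506 × 6371 ≈ 3223 km, so the target fraction is f = 1800/3223 ≈ 0.558.
Interpolate at f ≈ 0.558 with slerp weights a = sin((1−f)δ)/sin δ ≈ 0.457, b = sin(fδ)/sin δ ≈ 0.575.
p = a·p₁ + b·p₂ ≈ (-0.433, -0.444, 0.784); φ = arcsin(p_z) ≈ 51.66°, λ = atan2(p_y, p_x) ≈ -134.31°.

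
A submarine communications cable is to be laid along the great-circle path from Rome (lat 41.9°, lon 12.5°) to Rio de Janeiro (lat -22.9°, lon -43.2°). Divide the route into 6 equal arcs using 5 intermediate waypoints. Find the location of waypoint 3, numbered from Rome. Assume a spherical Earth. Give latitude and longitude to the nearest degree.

≈ lat 11°, lon -19°

From cos δ = sin φ₁ sin φ₂ + cos φ₁ cos φ₂ cos Δλ, the central angle is δ ≈ 1.444 rad (82.7°).
Interpolate at f = 3/6 with slerp weights a = sin((1−f)δ)/sin δ ≈ 0.666, b = sin(fδ)/sin δ ≈ 0.666.
p = a·p₁ + b·p₂ ≈ (0.931, -0.313, 0.186); φ = arcsin(p_z) ≈ 10.70°, λ = atan2(p_y, p_x) ≈ -18.56°.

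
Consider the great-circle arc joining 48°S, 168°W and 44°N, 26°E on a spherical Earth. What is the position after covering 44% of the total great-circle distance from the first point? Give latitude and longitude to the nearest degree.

≈ 23°S, 100°E

Convert each endpoint to a unit vector on the sphere (x = cos φ cos λ, y = cos φ sin λ, z = sin φ).
The central angle between the endpoints is δ = arccos(p₁·p₂) ≈ 2.958 rad (169.5°).
Interpolate at f = 0.44 with slerp weights a = sin((1−f)δ)/sin δ ≈ 5.469, b = sin(fδ)/sin δ ≈ 5.292.
p = a·p₁ + b·p₂ ≈ (-0.158, 0.908, -0.388); φ = arcsin(p_z) ≈ -22.85°, λ = atan2(p_y, p_x) ≈ 99.89°.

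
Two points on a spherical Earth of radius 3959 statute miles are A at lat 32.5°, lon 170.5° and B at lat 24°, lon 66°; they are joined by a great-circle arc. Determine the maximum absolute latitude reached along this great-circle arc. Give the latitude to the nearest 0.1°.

≈ 41.7°

The great circle lies in the plane with unit normal n̂ = (p₁ × p₂)/|p₁ × p₂|.
Here n̂_z ≈ -0.746; the vertex latitude is φ_max = arccos|n̂_z| ≈ 41.7°.
Check via Clairaut: cos φ_max = |cos φ₁| · sin C = cos(32.5°)·sin(62.2°) ≈ 0.746, again giving ≈ 41.7°.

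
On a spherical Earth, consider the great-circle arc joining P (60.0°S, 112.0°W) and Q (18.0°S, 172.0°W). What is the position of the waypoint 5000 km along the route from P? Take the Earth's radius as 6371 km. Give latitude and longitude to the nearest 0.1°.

≈ (30.5°S, 163.5°W)

Convert each endpoint to a unit vector on the sphere (x = cos φ cos λ, y = cos φ sin λ, z = sin φ).
The central angle between the endpoints is δ = arccos(p₁·p₂) ≈ 1.041 rad (59.6°). The total great-circle distance is δ·R ≈ 1.041 × 6371 ≈ 6632 km, so the target fraction is f = 5000/6632 ≈ 0.754.
Interpolate at f ≈ 0.754 with slerp weights a = sin((1−f)δ)/sin δ ≈ 0.294, b = sin(fδ)/sin δ ≈ 0.819.
p = a·p₁ + b·p₂ ≈ (-0.826, -0.245, -0.507); φ = arcsin(p_z) ≈ -30.49°, λ = atan2(p_y, p_x) ≈ -163.52°.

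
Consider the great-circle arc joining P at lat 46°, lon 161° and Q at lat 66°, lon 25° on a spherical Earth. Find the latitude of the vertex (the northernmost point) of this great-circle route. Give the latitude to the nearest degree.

≈ 77°

The great circle lies in the plane with unit normal n̂ = (p₁ × p₂)/|p₁ × p₂|.
Here n̂_z ≈ -0.220; the vertex latitude is φ_max = arccos|n̂_z| ≈ 77.3°.
Check via Clairaut: cos φ_max = |cos φ₁| · sin C = cos(46.0°)·sin(18.5°) ≈ 0.220, again giving ≈ 77.3°.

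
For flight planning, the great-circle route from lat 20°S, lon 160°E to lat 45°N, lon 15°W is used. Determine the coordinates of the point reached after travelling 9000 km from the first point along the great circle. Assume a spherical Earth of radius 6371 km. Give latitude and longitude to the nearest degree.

≈ lat 60°N, lon 144°E

From cos δ = sin φ₁ sin φ₂ + cos φ₁ cos φ₂ cos Δλ, the central angle is δ ≈ 2.699 rad (154.7°). The total great-circle distance is δ·R ≈ 2.699 × 6371 ≈ 17197 km, so the target fraction is f = 9000/17197 ≈ 0.523.
Interpolate at f ≈ 0.523 with slerp weights a = sin((1−f)δ)/sin δ ≈ 2.243, b = sin(fδ)/sin δ ≈ 2.307.
p = a·p₁ + b·p₂ ≈ (-0.405, 0.299, 0.864); φ = arcsin(p_z) ≈ 59.82°, λ = atan2(p_y, p_x) ≈ 143.57°.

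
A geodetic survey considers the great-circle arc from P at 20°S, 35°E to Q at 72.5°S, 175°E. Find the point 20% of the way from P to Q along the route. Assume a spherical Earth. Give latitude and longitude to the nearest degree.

Convert each endpoint to a unit vector on the sphere (x = cos φ cos λ, y = cos φ sin λ, z = sin φ).
The central angle between the endpoints is δ = arccos(p₁·p₂) ≈ 1.461 rad (83.7°).
Interpolate at f = 0.20 with slerp weights a = sin((1−f)δ)/sin δ ≈ 0.926, b = sin(fδ)/sin δ ≈ 0.290.
p = a·p₁ + b·p₂ ≈ (0.626, 0.507, -0.593); φ = arcsin(p_z) ≈ -36.37°, λ = atan2(p_y, p_x) ≈ 38.99°.

≈ 36°S, 39°E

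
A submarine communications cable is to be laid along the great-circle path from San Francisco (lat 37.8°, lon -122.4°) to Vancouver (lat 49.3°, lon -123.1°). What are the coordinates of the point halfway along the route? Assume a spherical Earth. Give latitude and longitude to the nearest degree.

≈ lat 44°, lon -123°

Write both endpoints as unit vectors p₁, p₂ with components (cos φ cos λ, cos φ sin λ, sin φ).
The central angle between the endpoints is δ = arccos(p₁·p₂) ≈ 0.201 rad (11.5°).
Interpolate at f = 1/2 with slerp weights a = sin((1−f)δ)/sin δ ≈ 0.503, b = sin(fδ)/sin δ ≈ 0.503.
p = a·p₁ + b·p₂ ≈ (-0.392, -0.610, 0.689); φ = arcsin(p_z) ≈ 43.55°, λ = atan2(p_y, p_x) ≈ -122.72°.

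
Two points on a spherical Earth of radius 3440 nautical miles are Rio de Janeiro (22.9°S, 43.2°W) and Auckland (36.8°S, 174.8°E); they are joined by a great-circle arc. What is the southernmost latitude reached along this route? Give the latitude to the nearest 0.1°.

The great circle lies in the plane with unit normal n̂ = (p₁ × p₂)/|p₁ × p₂|.
Here n̂_z ≈ -0.484; the vertex latitude is φ_max = arccos|n̂_z| ≈ 61.0°.

≈ 61.0°S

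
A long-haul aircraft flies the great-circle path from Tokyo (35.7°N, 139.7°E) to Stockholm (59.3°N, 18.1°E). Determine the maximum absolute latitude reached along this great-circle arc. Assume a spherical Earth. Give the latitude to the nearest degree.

The great circle lies in the plane with unit normal n̂ = (p₁ × p₂)/|p₁ × p₂|.
Here n̂_z ≈ -0.368; the vertex latitude is φ_max = arccos|n̂_z| ≈ 68.4°.

≈ 68°N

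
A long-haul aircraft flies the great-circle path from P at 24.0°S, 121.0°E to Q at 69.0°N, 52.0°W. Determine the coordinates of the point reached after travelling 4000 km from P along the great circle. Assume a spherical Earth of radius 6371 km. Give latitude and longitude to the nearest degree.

≈ 12°N, 119°E

Write both endpoints as unit vectors p₁, p₂ with components (cos φ cos λ, cos φ sin λ, sin φ).
The central angle between the endpoints is δ = arccos(p₁·p₂) ≈ 2.353 rad (134.8°). The total great-circle distance is δ·R ≈ 2.353 × 6371 ≈ 14989 km, so the target fraction is f = 4000/14989 ≈ 0.267.
Interpolate at f ≈ 0.267 with slerp weights a = sin((1−f)δ)/sin δ ≈ 1.393, b = sin(fδ)/sin δ ≈ 0.828.
p = a·p₁ + b·p₂ ≈ (-0.473, 0.857, 0.206); φ = arcsin(p_z) ≈ 11.91°, λ = atan2(p_y, p_x) ≈ 118.88°.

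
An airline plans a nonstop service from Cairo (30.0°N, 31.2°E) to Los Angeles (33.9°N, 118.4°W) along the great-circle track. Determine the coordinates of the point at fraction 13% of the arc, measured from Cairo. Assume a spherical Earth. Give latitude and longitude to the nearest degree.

≈ 43°N, 23°E

Convert each endpoint to a unit vector on the sphere (x = cos φ cos λ, y = cos φ sin λ, z = sin φ).
The central angle between the endpoints is δ = arccos(p₁·p₂) ≈ 1.919 rad (109.9°).
Interpolate at f = 0.13 with slerp weights a = sin((1−f)δ)/sin δ ≈ 1.059, b = sin(fδ)/sin δ ≈ 0.263.
p = a·p₁ + b·p₂ ≈ (0.681, 0.283, 0.676); φ = arcsin(p_z) ≈ 42.52°, λ = atan2(p_y, p_x) ≈ 22.59°.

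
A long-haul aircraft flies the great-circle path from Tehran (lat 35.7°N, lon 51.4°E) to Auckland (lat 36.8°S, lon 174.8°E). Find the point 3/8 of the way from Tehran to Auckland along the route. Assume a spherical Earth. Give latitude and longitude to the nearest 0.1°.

Write both endpoints as unit vectors p₁, p₂ with components (cos φ cos λ, cos φ sin λ, sin φ).
The central angle between the endpoints is δ = arccos(p₁·p₂) ≈ 2.357 rad (135.0°).
Interpolate at f = 3/8 with slerp weights a = sin((1−f)δ)/sin δ ≈ 1.408, b = sin(fδ)/sin δ ≈ 1.094.
p = a·p₁ + b·p₂ ≈ (-0.159, 0.973, 0.166); φ = arcsin(p_z) ≈ 9.58°, λ = atan2(p_y, p_x) ≈ 99.28°.

≈ lat 9.6°N, lon 99.3°E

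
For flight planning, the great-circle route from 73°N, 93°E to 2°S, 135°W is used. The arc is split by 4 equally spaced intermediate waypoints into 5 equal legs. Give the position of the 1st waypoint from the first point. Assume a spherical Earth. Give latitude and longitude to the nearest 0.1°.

≈ 74.1°N, 171.3°E

Write both endpoints as unit vectors p₁, p₂ with components (cos φ cos λ, cos φ sin λ, sin φ).
The central angle between the endpoints is δ = arccos(p₁·p₂) ≈ 1.802 rad (103.2°).
Interpolate at f = 1/5 with slerp weights a = sin((1−f)δ)/sin δ ≈ 1.019, b = sin(fδ)/sin δ ≈ 0.362.
p = a·p₁ + b·p₂ ≈ (-0.272, 0.041, 0.962); φ = arcsin(p_z) ≈ 74.06°, λ = atan2(p_y, p_x) ≈ 171.32°.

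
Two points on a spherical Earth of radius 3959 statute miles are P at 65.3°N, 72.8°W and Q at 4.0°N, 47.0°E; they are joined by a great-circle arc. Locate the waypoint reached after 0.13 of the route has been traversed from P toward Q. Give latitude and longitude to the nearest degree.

Convert each endpoint to a unit vector on the sphere (x = cos φ cos λ, y = cos φ sin λ, z = sin φ).
The central angle between the endpoints is δ = arccos(p₁·p₂) ≈ 1.715 rad (98.3°).
Interpolate at f = 0.13 with slerp weights a = sin((1−f)δ)/sin δ ≈ 1.007, b = sin(fδ)/sin δ ≈ 0.223.
p = a·p₁ + b·p₂ ≈ (0.276, -0.239, 0.931); φ = arcsin(p_z) ≈ 68.56°, λ = atan2(p_y, p_x) ≈ -40.85°.

≈ 69°N, 41°W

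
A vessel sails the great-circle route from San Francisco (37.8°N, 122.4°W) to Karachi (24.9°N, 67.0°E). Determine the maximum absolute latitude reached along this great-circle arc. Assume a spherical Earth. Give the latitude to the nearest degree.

The great circle lies in the plane with unit normal n̂ = (p₁ × p₂)/|p₁ × p₂|.
Here n̂_z ≈ -0.131; the vertex latitude is φ_max = arccos|n̂_z| ≈ 82.5°.
Check via Clairaut: cos φ_max = |cos φ₁| · sin C = cos(37.8°)·sin(9.5°) ≈ 0.131, again giving ≈ 82.5°.

≈ 82°N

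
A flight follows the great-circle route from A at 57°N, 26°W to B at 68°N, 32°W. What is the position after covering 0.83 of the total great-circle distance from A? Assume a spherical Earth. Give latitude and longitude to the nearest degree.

≈ 66°N, 31°W

Convert each endpoint to a unit vector on the sphere (x = cos φ cos λ, y = cos φ sin λ, z = sin φ).
The central angle between the endpoints is δ = arccos(p₁·p₂) ≈ 0.198 rad (11.3°).
Interpolate at f = 0.83 with slerp weights a = sin((1−f)δ)/sin δ ≈ 0.171, b = sin(fδ)/sin δ ≈ 0.832.
p = a·p₁ + b·p₂ ≈ (0.348, -0.206, 0.915); φ = arcsin(p_z) ≈ 66.15°, λ = atan2(p_y, p_x) ≈ -30.62°.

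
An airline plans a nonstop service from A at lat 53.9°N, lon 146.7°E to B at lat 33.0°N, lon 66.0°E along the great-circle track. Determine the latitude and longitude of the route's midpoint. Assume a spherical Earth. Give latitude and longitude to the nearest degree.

Write both endpoints as unit vectors p₁, p₂ with components (cos φ cos λ, cos φ sin λ, sin φ).
The central angle between the endpoints is δ = arccos(p₁·p₂) ≈ 1.024 rad (58.7°).
Interpolate at f = 1/2 with slerp weights a = sin((1−f)δ)/sin δ ≈ 0.574, b = sin(fδ)/sin δ ≈ 0.574.
p = a·p₁ + b·p₂ ≈ (-0.087, 0.625, 0.776); φ = arcsin(p_z) ≈ 50.88°, λ = atan2(p_y, p_x) ≈ 97.91°.

≈ lat 51°N, lon 98°E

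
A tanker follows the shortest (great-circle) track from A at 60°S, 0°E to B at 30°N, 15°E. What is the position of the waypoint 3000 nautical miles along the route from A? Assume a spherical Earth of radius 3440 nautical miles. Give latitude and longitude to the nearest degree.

≈ 11°S, 10°E

Convert each endpoint to a unit vector on the sphere (x = cos φ cos λ, y = cos φ sin λ, z = sin φ).
The central angle between the endpoints is δ = arccos(p₁·p₂) ≈ 1.586 rad (90.8°). The total great-circle distance is δ·R ≈ 1.586 × 3440 ≈ 5454 nmi, so the target fraction is f = 3000/5454 ≈ 0.550.
Interpolate at f ≈ 0.550 with slerp weights a = sin((1−f)δ)/sin δ ≈ 0.655, b = sin(fδ)/sin δ ≈ 0.766.
p = a·p₁ + b·p₂ ≈ (0.968, 0.172, -0.184); φ = arcsin(p_z) ≈ -10.60°, λ = atan2(p_y, p_x) ≈ 10.06°.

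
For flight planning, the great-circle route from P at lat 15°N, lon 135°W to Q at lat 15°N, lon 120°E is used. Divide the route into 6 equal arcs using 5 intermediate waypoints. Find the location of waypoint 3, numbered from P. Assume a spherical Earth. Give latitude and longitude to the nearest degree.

Write both endpoints as unit vectors p₁, p₂ with components (cos φ cos λ, cos φ sin λ, sin φ).
The central angle between the endpoints is δ = arccos(p₁·p₂) ≈ 1.746 rad (100.0°).
Interpolate at f = 3/6 with slerp weights a = sin((1−f)δ)/sin δ ≈ 0.778, b = sin(fδ)/sin δ ≈ 0.778.
p = a·p₁ + b·p₂ ≈ (-0.907, 0.119, 0.403); φ = arcsin(p_z) ≈ 23.76°, λ = atan2(p_y, p_x) ≈ 172.50°.

≈ lat 24°N, lon 172°E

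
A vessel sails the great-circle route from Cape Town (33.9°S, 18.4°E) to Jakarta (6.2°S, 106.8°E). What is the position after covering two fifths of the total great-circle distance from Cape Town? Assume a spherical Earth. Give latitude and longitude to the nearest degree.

Write both endpoints as unit vectors p₁, p₂ with components (cos φ cos λ, cos φ sin λ, sin φ).
The central angle between the endpoints is δ = arccos(p₁·p₂) ≈ 1.487 rad (85.2°).
Interpolate at f = 2/5 with slerp weights a = sin((1−f)δ)/sin δ ≈ 0.781, b = sin(fδ)/sin δ ≈ 0.562.
p = a·p₁ + b·p₂ ≈ (0.454, 0.740, -0.497); φ = arcsin(p_z) ≈ -29.77°, λ = atan2(p_y, p_x) ≈ 58.48°.

≈ 30°S, 58°E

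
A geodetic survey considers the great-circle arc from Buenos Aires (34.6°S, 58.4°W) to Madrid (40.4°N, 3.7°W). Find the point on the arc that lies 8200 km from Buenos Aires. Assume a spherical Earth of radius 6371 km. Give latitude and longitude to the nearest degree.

≈ 27°N, 16°W

From cos δ = sin φ₁ sin φ₂ + cos φ₁ cos φ₂ cos Δλ, the central angle is δ ≈ 1.577 rad (90.3°). The total great-circle distance is δ·R ≈ 1.577 × 6371 ≈ 10045 km, so the target fraction is f = 8200/10045 ≈ 0.816.
Interpolate at f ≈ 0.816 with slerp weights a = sin((1−f)δ)/sin δ ≈ 0.285, b = sin(fδ)/sin δ ≈ 0.960.
p = a·p₁ + b·p₂ ≈ (0.853, -0.247, 0.460); φ = arcsin(p_z) ≈ 27.39°, λ = atan2(p_y, p_x) ≈ -16.18°.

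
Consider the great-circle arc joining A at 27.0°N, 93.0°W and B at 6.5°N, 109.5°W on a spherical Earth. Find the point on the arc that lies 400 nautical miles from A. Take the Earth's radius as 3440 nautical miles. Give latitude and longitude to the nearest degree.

The haversine formula gives a central angle δ ≈ 0.451 rad (25.8°) between the endpoints. The total great-circle distance is δ·R ≈ 0.451 × 3440 ≈ 1550 nmi, so the target fraction is f = 400/1550 ≈ 0.258.
Interpolate at f ≈ 0.258 with slerp weights a = sin((1−f)δ)/sin δ ≈ 0.753, b = sin(fδ)/sin δ ≈ 0.266.
p = a·p₁ + b·p₂ ≈ (-0.123, -0.920, 0.372); φ = arcsin(p_z) ≈ 21.85°, λ = atan2(p_y, p_x) ≈ -97.65°.

≈ 22°N, 98°W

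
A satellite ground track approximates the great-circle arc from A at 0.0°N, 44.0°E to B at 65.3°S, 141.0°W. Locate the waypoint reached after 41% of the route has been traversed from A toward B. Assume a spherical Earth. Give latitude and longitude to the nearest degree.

≈ 47°S, 46°E

The haversine formula gives a central angle δ ≈ 2.000 rad (114.6°) between the endpoints.
Interpolate at f = 0.41 with slerp weights a = sin((1−f)δ)/sin δ ≈ 1.017, b = sin(fδ)/sin δ ≈ 0.804.
p = a·p₁ + b·p₂ ≈ (0.470, 0.495, -0.731); φ = arcsin(p_z) ≈ -46.94°, λ = atan2(p_y, p_x) ≈ 46.46°.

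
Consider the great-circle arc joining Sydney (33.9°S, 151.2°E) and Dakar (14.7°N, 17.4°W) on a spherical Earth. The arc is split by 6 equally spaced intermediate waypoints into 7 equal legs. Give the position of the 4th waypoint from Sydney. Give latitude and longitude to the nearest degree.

≈ (45°S, 18°E)

Write both endpoints as unit vectors p₁, p₂ with components (cos φ cos λ, cos φ sin λ, sin φ).
The central angle between the endpoints is δ = arccos(p₁·p₂) ≈ 2.761 rad (158.2°).
Interpolate at f = 4/7 with slerp weights a = sin((1−f)δ)/sin δ ≈ 2.494, b = sin(fδ)/sin δ ≈ 2.694.
p = a·p₁ + b·p₂ ≈ (0.672, 0.218, -0.708); φ = arcsin(p_z) ≈ -45.03°, λ = atan2(p_y, p_x) ≈ 17.98°.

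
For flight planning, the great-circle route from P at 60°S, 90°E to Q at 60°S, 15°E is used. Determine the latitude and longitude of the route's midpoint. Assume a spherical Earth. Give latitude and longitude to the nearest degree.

≈ 65°S, 52°E

From cos δ = sin φ₁ sin φ₂ + cos φ₁ cos φ₂ cos Δλ, the central angle is δ ≈ 0.619 rad (35.4°).
Interpolate at f = 1/2 with slerp weights a = sin((1−f)δ)/sin δ ≈ 0.525, b = sin(fδ)/sin δ ≈ 0.525.
p = a·p₁ + b·p₂ ≈ (0.254, 0.330, -0.909); φ = arcsin(p_z) ≈ -65.39°, λ = atan2(p_y, p_x) ≈ 52.50°.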